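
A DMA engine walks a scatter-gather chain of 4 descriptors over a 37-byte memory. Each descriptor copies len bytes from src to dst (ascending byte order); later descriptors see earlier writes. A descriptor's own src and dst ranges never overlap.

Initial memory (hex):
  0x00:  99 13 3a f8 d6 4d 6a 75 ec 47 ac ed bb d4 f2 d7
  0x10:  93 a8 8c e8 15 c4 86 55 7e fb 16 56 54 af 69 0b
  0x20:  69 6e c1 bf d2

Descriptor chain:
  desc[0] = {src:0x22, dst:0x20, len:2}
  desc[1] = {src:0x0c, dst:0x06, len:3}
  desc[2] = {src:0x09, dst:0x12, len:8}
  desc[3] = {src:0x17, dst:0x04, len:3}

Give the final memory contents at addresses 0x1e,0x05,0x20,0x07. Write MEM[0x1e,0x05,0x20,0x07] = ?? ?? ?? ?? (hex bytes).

MEM[0x1e,0x05,0x20,0x07] = 69 d7 c1 d4

#0 dst[0x20+2] := {0xc1,0xbf}
#1 dst[0x06+3] := {0xbb,0xd4,0xf2}
#2 dst[0x12+8] := {0x47,0xac,0xed,0xbb,0xd4,0xf2,0xd7,0x93}
#3 dst[0x04+3] := {0xf2,0xd7,0x93}
query mem[0x1e]=0x69, mem[0x05]=0xd7, mem[0x20]=0xc1, mem[0x07]=0xd4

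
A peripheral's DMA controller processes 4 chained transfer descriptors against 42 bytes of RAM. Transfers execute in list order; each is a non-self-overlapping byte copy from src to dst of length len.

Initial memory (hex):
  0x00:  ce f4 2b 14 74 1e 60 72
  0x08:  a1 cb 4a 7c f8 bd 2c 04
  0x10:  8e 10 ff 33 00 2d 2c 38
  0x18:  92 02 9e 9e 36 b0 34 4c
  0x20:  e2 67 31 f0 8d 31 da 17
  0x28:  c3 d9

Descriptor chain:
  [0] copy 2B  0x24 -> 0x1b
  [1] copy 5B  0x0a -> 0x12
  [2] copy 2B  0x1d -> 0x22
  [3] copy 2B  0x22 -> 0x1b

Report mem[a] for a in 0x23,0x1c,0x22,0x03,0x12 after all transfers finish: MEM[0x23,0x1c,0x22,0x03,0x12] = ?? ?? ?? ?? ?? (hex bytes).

MEM[0x23,0x1c,0x22,0x03,0x12] = 34 34 b0 14 4a

[0] 0x24->0x1b len=2 : 8d 31
[1] 0x0a->0x12 len=5 : 4a 7c f8 bd 2c
[2] 0x1d->0x22 len=2 : b0 34
[3] 0x22->0x1b len=2 : b0 34
query mem[0x23]=0x34, mem[0x1c]=0x34, mem[0x22]=0xb0, mem[0x03]=0x14, mem[0x12]=0x4a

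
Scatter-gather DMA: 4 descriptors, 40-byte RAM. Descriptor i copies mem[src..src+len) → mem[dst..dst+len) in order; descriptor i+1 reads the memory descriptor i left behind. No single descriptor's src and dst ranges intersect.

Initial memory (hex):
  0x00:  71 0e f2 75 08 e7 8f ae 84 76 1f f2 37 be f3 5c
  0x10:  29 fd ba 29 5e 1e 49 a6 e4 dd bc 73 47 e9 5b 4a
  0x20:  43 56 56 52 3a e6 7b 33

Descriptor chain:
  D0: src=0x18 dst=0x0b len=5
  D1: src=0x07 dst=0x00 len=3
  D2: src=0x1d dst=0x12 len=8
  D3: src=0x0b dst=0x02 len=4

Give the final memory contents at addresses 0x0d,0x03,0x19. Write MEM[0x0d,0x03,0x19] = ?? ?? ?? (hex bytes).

D0: mem[0x0b..0x0f] <- [e4 dd bc 73 47]
D1: mem[0x00..0x02] <- [ae 84 76]
D2: mem[0x12..0x19] <- [e9 5b 4a 43 56 56 52 3a]
D3: mem[0x02..0x05] <- [e4 dd bc 73]
query mem[0x0d]=0xbc, mem[0x03]=0xdd, mem[0x19]=0x3a

MEM[0x0d,0x03,0x19] = bc dd 3a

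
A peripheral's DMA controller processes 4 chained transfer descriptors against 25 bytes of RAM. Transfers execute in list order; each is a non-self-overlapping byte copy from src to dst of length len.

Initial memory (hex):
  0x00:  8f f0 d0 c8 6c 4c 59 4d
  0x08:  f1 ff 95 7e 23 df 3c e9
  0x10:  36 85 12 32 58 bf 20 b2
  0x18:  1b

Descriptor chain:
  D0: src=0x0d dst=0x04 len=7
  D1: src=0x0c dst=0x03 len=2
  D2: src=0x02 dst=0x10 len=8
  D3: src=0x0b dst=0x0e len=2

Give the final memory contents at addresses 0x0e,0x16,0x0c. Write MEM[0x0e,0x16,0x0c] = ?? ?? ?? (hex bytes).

  after D0: wrote 7B at 0x04 = df3ce936851232
  after D1: wrote 2B at 0x03 = 23df
  after D2: wrote 8B at 0x10 = d023df3ce9368512
  after D3: wrote 2B at 0x0e = 7e23
query mem[0x0e]=0x7e, mem[0x16]=0x85, mem[0x0c]=0x23

MEM[0x0e,0x16,0x0c] = 7e 85 23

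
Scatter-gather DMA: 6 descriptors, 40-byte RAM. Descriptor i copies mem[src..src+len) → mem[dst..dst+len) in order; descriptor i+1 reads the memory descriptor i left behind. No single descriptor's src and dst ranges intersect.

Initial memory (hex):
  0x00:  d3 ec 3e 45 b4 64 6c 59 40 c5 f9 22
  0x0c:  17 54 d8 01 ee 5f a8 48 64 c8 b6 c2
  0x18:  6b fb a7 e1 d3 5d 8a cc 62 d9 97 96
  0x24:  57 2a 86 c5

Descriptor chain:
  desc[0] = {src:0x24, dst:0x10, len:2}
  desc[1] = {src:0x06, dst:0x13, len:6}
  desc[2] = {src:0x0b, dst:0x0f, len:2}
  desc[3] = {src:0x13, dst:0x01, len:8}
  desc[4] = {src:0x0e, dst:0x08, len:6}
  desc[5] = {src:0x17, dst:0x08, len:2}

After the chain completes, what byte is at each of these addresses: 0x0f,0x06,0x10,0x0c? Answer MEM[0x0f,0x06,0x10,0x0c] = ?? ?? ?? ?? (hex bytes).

[0] 0x24->0x10 len=2 : 57 2a
[1] 0x06->0x13 len=6 : 6c 59 40 c5 f9 22
[2] 0x0b->0x0f len=2 : 22 17
[3] 0x13->0x01 len=8 : 6c 59 40 c5 f9 22 fb a7
[4] 0x0e->0x08 len=6 : d8 22 17 2a a8 6c
[5] 0x17->0x08 len=2 : f9 22
query mem[0x0f]=0x22, mem[0x06]=0x22, mem[0x10]=0x17, mem[0x0c]=0xa8

MEM[0x0f,0x06,0x10,0x0c] = 22 22 17 a8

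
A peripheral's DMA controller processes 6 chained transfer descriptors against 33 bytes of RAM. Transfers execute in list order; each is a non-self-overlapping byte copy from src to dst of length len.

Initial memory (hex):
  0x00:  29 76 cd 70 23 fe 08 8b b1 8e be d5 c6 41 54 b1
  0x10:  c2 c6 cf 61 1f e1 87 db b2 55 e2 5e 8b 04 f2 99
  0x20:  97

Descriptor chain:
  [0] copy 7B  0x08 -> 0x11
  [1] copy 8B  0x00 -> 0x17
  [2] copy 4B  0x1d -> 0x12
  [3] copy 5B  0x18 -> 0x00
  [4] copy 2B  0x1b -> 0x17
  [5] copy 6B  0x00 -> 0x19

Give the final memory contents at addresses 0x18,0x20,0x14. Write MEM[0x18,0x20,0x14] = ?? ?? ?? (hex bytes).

  after D0: wrote 7B at 0x11 = b18ebed5c64154
  after D1: wrote 8B at 0x17 = 2976cd7023fe088b
  after D2: wrote 4B at 0x12 = 088b9997
  after D3: wrote 5B at 0x00 = 76cd7023fe
  after D4: wrote 2B at 0x17 = 23fe
  after D5: wrote 6B at 0x19 = 76cd7023fefe
query mem[0x18]=0xfe, mem[0x20]=0x97, mem[0x14]=0x99

MEM[0x18,0x20,0x14] = fe 97 99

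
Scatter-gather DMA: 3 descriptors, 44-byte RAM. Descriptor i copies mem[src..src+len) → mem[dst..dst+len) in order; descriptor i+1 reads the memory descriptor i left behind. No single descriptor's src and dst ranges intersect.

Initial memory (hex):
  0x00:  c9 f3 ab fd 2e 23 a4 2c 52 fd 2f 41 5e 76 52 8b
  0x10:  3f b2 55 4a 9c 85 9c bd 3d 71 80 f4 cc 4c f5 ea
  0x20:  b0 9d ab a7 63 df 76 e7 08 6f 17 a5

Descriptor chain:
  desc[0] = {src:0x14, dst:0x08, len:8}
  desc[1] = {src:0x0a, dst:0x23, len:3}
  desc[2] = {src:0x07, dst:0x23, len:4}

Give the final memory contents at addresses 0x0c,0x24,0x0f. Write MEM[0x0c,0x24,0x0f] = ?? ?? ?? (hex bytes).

MEM[0x0c,0x24,0x0f] = 3d 9c f4

D0: mem[0x08..0x0f] <- [9c 85 9c bd 3d 71 80 f4]
D1: mem[0x23..0x25] <- [9c bd 3d]
D2: mem[0x23..0x26] <- [2c 9c 85 9c]
query mem[0x0c]=0x3d, mem[0x24]=0x9c, mem[0x0f]=0xf4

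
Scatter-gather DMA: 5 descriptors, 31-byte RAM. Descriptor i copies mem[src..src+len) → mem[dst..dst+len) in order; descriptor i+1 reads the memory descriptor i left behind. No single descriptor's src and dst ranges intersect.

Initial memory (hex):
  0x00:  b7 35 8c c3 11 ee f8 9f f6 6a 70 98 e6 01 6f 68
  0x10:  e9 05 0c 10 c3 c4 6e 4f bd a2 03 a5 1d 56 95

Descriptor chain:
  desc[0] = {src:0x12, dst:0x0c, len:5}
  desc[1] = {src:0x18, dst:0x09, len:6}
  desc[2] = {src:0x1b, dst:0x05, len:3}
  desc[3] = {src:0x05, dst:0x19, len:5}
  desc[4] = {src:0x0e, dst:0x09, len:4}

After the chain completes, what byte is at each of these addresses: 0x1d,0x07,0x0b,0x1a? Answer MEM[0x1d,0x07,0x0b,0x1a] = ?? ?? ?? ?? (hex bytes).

MEM[0x1d,0x07,0x0b,0x1a] = bd 56 6e 1d

#0 dst[0x0c+5] := {0x0c,0x10,0xc3,0xc4,0x6e}
#1 dst[0x09+6] := {0xbd,0xa2,0x03,0xa5,0x1d,0x56}
#2 dst[0x05+3] := {0xa5,0x1d,0x56}
#3 dst[0x19+5] := {0xa5,0x1d,0x56,0xf6,0xbd}
#4 dst[0x09+4] := {0x56,0xc4,0x6e,0x05}
query mem[0x1d]=0xbd, mem[0x07]=0x56, mem[0x0b]=0x6e, mem[0x1a]=0x1d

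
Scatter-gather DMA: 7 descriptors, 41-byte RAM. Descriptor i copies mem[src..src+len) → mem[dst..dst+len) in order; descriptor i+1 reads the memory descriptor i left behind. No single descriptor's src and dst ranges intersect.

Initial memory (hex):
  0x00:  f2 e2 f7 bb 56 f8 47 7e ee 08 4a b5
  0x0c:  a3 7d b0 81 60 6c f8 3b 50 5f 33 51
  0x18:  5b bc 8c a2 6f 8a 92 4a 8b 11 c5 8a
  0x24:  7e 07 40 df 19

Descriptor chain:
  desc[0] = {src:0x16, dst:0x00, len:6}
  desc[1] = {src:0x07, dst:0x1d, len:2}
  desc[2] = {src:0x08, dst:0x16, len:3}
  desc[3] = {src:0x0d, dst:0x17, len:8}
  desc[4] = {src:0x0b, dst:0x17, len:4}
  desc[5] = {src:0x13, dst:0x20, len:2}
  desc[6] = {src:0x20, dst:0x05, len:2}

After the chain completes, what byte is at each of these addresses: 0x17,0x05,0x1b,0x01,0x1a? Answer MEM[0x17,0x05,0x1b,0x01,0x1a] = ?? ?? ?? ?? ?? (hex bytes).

MEM[0x17,0x05,0x1b,0x01,0x1a] = b5 3b 6c 51 b0

  after D0: wrote 6B at 0x00 = 33515bbc8ca2
  after D1: wrote 2B at 0x1d = 7eee
  after D2: wrote 3B at 0x16 = ee084a
  after D3: wrote 8B at 0x17 = 7db081606cf83b50
  after D4: wrote 4B at 0x17 = b5a37db0
  after D5: wrote 2B at 0x20 = 3b50
  after D6: wrote 2B at 0x05 = 3b50
query mem[0x17]=0xb5, mem[0x05]=0x3b, mem[0x1b]=0x6c, mem[0x01]=0x51, mem[0x1a]=0xb0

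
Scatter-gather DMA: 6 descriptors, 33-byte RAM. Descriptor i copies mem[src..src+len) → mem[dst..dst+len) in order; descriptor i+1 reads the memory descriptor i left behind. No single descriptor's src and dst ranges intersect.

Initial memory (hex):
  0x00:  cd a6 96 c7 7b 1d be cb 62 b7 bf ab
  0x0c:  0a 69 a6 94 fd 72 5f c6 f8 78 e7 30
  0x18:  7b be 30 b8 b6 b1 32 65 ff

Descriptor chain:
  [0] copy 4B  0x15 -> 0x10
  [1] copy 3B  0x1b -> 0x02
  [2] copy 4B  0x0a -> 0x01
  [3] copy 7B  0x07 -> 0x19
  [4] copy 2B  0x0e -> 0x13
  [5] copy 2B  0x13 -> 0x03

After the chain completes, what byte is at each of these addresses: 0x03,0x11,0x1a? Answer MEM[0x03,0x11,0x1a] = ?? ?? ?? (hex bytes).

MEM[0x03,0x11,0x1a] = a6 e7 62

D0: mem[0x10..0x13] <- [78 e7 30 7b]
D1: mem[0x02..0x04] <- [b8 b6 b1]
D2: mem[0x01..0x04] <- [bf ab 0a 69]
D3: mem[0x19..0x1f] <- [cb 62 b7 bf ab 0a 69]
D4: mem[0x13..0x14] <- [a6 94]
D5: mem[0x03..0x04] <- [a6 94]
query mem[0x03]=0xa6, mem[0x11]=0xe7, mem[0x1a]=0x62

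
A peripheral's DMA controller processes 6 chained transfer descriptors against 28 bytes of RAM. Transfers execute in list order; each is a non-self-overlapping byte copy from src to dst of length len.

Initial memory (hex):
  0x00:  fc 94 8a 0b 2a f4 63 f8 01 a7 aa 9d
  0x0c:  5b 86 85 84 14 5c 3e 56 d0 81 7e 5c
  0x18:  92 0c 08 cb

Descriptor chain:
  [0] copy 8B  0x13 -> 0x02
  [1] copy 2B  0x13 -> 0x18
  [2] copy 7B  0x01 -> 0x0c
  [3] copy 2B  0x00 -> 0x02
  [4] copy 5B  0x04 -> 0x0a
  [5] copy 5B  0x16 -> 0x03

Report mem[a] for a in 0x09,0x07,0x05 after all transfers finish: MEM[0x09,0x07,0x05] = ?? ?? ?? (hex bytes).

MEM[0x09,0x07,0x05] = 08 08 56

#0 dst[0x02+8] := {0x56,0xd0,0x81,0x7e,0x5c,0x92,0x0c,0x08}
#1 dst[0x18+2] := {0x56,0xd0}
#2 dst[0x0c+7] := {0x94,0x56,0xd0,0x81,0x7e,0x5c,0x92}
#3 dst[0x02+2] := {0xfc,0x94}
#4 dst[0x0a+5] := {0x81,0x7e,0x5c,0x92,0x0c}
#5 dst[0x03+5] := {0x7e,0x5c,0x56,0xd0,0x08}
query mem[0x09]=0x08, mem[0x07]=0x08, mem[0x05]=0x56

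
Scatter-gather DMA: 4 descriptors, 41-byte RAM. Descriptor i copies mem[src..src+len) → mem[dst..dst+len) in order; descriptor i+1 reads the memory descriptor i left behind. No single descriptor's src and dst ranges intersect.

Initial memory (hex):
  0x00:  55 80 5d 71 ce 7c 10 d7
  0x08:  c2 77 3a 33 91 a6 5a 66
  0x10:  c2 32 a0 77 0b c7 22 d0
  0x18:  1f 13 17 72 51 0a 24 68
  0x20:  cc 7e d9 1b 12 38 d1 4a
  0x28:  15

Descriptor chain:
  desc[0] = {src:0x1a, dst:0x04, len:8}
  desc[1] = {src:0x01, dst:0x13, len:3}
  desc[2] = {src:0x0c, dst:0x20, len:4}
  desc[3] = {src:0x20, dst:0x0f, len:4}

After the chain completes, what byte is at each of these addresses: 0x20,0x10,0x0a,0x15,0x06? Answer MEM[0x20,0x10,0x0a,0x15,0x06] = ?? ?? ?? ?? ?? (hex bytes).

MEM[0x20,0x10,0x0a,0x15,0x06] = 91 a6 cc 71 51

[0] 0x1a->0x04 len=8 : 17 72 51 0a 24 68 cc 7e
[1] 0x01->0x13 len=3 : 80 5d 71
[2] 0x0c->0x20 len=4 : 91 a6 5a 66
[3] 0x20->0x0f len=4 : 91 a6 5a 66
query mem[0x20]=0x91, mem[0x10]=0xa6, mem[0x0a]=0xcc, mem[0x15]=0x71, mem[0x06]=0x51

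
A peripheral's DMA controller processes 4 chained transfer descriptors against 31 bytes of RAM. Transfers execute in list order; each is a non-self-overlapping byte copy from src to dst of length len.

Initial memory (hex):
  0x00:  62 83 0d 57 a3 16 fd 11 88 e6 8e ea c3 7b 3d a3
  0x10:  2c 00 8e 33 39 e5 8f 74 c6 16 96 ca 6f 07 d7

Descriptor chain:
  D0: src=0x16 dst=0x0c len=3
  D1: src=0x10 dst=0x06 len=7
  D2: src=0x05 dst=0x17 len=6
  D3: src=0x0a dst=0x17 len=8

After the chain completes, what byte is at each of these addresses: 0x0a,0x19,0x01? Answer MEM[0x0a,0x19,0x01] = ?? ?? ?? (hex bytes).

D0: mem[0x0c..0x0e] <- [8f 74 c6]
D1: mem[0x06..0x0c] <- [2c 00 8e 33 39 e5 8f]
D2: mem[0x17..0x1c] <- [16 2c 00 8e 33 39]
D3: mem[0x17..0x1e] <- [39 e5 8f 74 c6 a3 2c 00]
query mem[0x0a]=0x39, mem[0x19]=0x8f, mem[0x01]=0x83

MEM[0x0a,0x19,0x01] = 39 8f 83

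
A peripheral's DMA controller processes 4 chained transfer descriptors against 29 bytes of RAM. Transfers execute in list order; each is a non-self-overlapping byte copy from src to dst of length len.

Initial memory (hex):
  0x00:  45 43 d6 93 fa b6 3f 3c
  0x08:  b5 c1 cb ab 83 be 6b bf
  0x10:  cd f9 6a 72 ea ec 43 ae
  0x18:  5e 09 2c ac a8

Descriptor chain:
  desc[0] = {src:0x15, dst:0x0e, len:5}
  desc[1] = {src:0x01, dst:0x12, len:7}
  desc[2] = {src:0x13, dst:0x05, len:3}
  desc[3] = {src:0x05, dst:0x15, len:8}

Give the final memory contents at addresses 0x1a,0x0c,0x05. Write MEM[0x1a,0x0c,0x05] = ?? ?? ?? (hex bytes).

MEM[0x1a,0x0c,0x05] = cb 83 d6

[0] 0x15->0x0e len=5 : ec 43 ae 5e 09
[1] 0x01->0x12 len=7 : 43 d6 93 fa b6 3f 3c
[2] 0x13->0x05 len=3 : d6 93 fa
[3] 0x05->0x15 len=8 : d6 93 fa b5 c1 cb ab 83
query mem[0x1a]=0xcb, mem[0x0c]=0x83, mem[0x05]=0xd6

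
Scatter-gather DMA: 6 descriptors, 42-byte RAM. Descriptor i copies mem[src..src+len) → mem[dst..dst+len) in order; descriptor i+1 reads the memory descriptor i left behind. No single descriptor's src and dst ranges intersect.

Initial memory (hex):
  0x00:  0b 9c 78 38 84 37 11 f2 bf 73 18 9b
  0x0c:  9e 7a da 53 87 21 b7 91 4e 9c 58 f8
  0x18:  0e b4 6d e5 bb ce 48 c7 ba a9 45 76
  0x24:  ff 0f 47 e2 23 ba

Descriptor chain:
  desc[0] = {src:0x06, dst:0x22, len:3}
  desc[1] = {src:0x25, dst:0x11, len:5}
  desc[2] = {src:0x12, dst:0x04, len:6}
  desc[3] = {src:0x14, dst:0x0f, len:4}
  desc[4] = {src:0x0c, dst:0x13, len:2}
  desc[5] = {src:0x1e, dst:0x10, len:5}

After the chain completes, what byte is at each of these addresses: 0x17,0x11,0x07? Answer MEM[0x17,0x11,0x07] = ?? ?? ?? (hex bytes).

MEM[0x17,0x11,0x07] = f8 c7 ba

  after D0: wrote 3B at 0x22 = 11f2bf
  after D1: wrote 5B at 0x11 = 0f47e223ba
  after D2: wrote 6B at 0x04 = 47e223ba58f8
  after D3: wrote 4B at 0x0f = 23ba58f8
  after D4: wrote 2B at 0x13 = 9e7a
  after D5: wrote 5B at 0x10 = 48c7baa911
query mem[0x17]=0xf8, mem[0x11]=0xc7, mem[0x07]=0xba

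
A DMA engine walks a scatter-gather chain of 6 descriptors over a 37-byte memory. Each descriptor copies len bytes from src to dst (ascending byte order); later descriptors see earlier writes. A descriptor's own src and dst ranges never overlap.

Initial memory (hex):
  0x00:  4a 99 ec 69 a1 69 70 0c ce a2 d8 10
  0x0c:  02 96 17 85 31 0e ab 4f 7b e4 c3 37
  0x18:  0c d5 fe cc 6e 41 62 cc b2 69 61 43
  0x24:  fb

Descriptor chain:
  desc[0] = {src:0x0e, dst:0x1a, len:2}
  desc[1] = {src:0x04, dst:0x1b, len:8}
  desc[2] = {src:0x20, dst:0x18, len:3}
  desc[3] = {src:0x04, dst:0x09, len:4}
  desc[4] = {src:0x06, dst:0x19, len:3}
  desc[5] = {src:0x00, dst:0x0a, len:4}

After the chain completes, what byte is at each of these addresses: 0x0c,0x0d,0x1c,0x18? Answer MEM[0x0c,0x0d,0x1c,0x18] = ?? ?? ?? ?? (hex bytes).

MEM[0x0c,0x0d,0x1c,0x18] = ec 69 69 a2

  after D0: wrote 2B at 0x1a = 1785
  after D1: wrote 8B at 0x1b = a169700ccea2d810
  after D2: wrote 3B at 0x18 = a2d810
  after D3: wrote 4B at 0x09 = a169700c
  after D4: wrote 3B at 0x19 = 700cce
  after D5: wrote 4B at 0x0a = 4a99ec69
query mem[0x0c]=0xec, mem[0x0d]=0x69, mem[0x1c]=0x69, mem[0x18]=0xa2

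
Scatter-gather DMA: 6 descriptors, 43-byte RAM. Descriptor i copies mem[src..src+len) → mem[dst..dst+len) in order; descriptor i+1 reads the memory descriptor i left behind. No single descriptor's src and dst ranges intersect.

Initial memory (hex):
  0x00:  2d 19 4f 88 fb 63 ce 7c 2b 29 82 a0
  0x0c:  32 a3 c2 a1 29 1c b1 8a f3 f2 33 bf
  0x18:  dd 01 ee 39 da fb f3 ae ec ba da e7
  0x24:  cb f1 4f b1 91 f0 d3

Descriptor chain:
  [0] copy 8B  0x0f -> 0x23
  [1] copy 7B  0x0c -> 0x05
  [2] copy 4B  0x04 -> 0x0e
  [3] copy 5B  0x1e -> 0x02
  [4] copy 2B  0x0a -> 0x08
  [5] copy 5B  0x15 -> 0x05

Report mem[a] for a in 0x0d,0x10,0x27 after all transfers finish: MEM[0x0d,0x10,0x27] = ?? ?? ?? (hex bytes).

D0: mem[0x23..0x2a] <- [a1 29 1c b1 8a f3 f2 33]
D1: mem[0x05..0x0b] <- [32 a3 c2 a1 29 1c b1]
D2: mem[0x0e..0x11] <- [fb 32 a3 c2]
D3: mem[0x02..0x06] <- [f3 ae ec ba da]
D4: mem[0x08..0x09] <- [1c b1]
D5: mem[0x05..0x09] <- [f2 33 bf dd 01]
query mem[0x0d]=0xa3, mem[0x10]=0xa3, mem[0x27]=0x8a

MEM[0x0d,0x10,0x27] = a3 a3 8a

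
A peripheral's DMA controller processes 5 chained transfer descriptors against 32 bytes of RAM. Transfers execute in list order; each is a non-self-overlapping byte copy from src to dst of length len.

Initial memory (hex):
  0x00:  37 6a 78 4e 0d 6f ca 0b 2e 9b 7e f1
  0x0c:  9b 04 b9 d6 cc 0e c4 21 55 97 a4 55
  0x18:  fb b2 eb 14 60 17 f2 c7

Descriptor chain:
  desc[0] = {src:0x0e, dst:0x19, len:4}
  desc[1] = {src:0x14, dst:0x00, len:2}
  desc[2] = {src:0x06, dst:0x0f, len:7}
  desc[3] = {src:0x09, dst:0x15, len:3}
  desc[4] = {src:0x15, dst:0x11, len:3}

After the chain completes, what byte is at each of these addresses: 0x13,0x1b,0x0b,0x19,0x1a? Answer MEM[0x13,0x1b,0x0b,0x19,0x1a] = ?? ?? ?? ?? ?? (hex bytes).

D0: mem[0x19..0x1c] <- [b9 d6 cc 0e]
D1: mem[0x00..0x01] <- [55 97]
D2: mem[0x0f..0x15] <- [ca 0b 2e 9b 7e f1 9b]
D3: mem[0x15..0x17] <- [9b 7e f1]
D4: mem[0x11..0x13] <- [9b 7e f1]
query mem[0x13]=0xf1, mem[0x1b]=0xcc, mem[0x0b]=0xf1, mem[0x19]=0xb9, mem[0x1a]=0xd6

MEM[0x13,0x1b,0x0b,0x19,0x1a] = f1 cc f1 b9 d6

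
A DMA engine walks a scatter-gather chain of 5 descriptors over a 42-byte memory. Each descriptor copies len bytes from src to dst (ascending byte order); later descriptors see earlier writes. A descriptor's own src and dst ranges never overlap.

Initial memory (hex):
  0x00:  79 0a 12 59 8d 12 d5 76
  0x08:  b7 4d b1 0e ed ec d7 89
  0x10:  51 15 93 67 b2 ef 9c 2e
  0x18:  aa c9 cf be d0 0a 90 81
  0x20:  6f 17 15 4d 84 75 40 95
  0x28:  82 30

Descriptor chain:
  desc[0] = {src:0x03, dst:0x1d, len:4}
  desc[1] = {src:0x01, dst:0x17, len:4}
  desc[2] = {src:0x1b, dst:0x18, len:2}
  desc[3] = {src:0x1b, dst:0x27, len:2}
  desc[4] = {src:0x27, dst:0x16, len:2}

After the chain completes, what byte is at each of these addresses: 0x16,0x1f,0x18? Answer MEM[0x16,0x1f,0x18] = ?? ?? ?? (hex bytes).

D0: mem[0x1d..0x20] <- [59 8d 12 d5]
D1: mem[0x17..0x1a] <- [0a 12 59 8d]
D2: mem[0x18..0x19] <- [be d0]
D3: mem[0x27..0x28] <- [be d0]
D4: mem[0x16..0x17] <- [be d0]
query mem[0x16]=0xbe, mem[0x1f]=0x12, mem[0x18]=0xbe

MEM[0x16,0x1f,0x18] = be 12 be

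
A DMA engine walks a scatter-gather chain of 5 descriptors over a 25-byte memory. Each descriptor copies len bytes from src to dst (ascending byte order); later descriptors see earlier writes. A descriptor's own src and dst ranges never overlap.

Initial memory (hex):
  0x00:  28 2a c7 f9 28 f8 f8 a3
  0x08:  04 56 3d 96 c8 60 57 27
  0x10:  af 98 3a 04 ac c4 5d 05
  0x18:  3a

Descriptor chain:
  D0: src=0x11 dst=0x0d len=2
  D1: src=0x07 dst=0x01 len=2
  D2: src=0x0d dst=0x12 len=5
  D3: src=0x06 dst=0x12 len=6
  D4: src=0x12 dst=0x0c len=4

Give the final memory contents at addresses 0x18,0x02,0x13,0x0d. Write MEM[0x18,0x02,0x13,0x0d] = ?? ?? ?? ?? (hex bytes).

MEM[0x18,0x02,0x13,0x0d] = 3a 04 a3 a3

  after D0: wrote 2B at 0x0d = 983a
  after D1: wrote 2B at 0x01 = a304
  after D2: wrote 5B at 0x12 = 983a27af98
  after D3: wrote 6B at 0x12 = f8a304563d96
  after D4: wrote 4B at 0x0c = f8a30456
query mem[0x18]=0x3a, mem[0x02]=0x04, mem[0x13]=0xa3, mem[0x0d]=0xa3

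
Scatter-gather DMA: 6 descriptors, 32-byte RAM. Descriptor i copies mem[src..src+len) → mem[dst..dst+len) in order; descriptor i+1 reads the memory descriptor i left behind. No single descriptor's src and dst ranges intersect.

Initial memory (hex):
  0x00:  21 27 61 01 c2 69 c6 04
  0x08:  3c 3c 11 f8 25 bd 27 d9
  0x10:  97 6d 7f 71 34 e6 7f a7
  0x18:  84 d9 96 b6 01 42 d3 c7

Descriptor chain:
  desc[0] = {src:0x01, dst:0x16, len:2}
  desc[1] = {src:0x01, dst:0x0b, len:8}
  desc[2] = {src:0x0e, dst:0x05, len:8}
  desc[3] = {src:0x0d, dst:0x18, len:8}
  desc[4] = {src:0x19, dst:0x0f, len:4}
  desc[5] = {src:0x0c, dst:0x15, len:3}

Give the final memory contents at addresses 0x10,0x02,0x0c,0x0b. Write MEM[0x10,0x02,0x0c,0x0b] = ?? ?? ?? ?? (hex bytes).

MEM[0x10,0x02,0x0c,0x0b] = 69 61 e6 34

D0: mem[0x16..0x17] <- [27 61]
D1: mem[0x0b..0x12] <- [27 61 01 c2 69 c6 04 3c]
D2: mem[0x05..0x0c] <- [c2 69 c6 04 3c 71 34 e6]
D3: mem[0x18..0x1f] <- [01 c2 69 c6 04 3c 71 34]
D4: mem[0x0f..0x12] <- [c2 69 c6 04]
D5: mem[0x15..0x17] <- [e6 01 c2]
query mem[0x10]=0x69, mem[0x02]=0x61, mem[0x0c]=0xe6, mem[0x0b]=0x34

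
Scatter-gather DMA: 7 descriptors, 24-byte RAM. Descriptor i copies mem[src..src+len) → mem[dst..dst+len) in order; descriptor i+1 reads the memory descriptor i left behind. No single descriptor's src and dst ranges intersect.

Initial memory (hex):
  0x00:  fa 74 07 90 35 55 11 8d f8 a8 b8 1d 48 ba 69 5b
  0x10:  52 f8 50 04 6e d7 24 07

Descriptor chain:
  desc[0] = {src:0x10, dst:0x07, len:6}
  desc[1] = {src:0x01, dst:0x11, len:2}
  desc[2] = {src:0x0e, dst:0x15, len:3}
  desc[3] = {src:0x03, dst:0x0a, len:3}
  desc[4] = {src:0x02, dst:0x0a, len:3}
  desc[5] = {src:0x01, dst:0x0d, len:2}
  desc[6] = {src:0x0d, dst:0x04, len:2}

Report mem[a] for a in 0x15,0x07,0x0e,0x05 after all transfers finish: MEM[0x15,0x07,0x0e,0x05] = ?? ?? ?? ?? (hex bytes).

#0 dst[0x07+6] := {0x52,0xf8,0x50,0x04,0x6e,0xd7}
#1 dst[0x11+2] := {0x74,0x07}
#2 dst[0x15+3] := {0x69,0x5b,0x52}
#3 dst[0x0a+3] := {0x90,0x35,0x55}
#4 dst[0x0a+3] := {0x07,0x90,0x35}
#5 dst[0x0d+2] := {0x74,0x07}
#6 dst[0x04+2] := {0x74,0x07}
query mem[0x15]=0x69, mem[0x07]=0x52, mem[0x0e]=0x07, mem[0x05]=0x07

MEM[0x15,0x07,0x0e,0x05] = 69 52 07 07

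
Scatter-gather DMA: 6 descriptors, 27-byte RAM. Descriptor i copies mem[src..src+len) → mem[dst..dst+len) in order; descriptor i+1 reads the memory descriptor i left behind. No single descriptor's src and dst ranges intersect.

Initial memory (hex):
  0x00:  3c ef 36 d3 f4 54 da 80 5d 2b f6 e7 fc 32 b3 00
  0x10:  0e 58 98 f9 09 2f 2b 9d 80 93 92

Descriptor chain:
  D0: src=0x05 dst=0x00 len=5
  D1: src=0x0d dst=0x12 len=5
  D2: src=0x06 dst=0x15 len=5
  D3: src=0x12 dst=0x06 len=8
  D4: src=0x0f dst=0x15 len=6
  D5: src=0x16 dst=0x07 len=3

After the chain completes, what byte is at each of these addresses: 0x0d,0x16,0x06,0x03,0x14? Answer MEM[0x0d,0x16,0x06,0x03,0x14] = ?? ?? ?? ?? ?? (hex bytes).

#0 dst[0x00+5] := {0x54,0xda,0x80,0x5d,0x2b}
#1 dst[0x12+5] := {0x32,0xb3,0x00,0x0e,0x58}
#2 dst[0x15+5] := {0xda,0x80,0x5d,0x2b,0xf6}
#3 dst[0x06+8] := {0x32,0xb3,0x00,0xda,0x80,0x5d,0x2b,0xf6}
#4 dst[0x15+6] := {0x00,0x0e,0x58,0x32,0xb3,0x00}
#5 dst[0x07+3] := {0x0e,0x58,0x32}
query mem[0x0d]=0xf6, mem[0x16]=0x0e, mem[0x06]=0x32, mem[0x03]=0x5d, mem[0x14]=0x00

MEM[0x0d,0x16,0x06,0x03,0x14] = f6 0e 32 5d 00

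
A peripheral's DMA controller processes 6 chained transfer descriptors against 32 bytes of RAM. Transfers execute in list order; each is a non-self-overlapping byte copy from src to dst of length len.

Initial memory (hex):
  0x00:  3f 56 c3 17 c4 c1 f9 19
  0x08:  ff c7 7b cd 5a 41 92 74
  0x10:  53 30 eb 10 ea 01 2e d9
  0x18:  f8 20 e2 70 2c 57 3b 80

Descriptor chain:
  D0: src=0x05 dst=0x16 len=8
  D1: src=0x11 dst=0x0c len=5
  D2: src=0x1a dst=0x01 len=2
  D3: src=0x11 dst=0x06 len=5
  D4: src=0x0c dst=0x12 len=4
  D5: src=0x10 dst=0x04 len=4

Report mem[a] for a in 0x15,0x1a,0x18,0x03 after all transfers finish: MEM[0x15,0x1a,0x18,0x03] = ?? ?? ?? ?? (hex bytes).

MEM[0x15,0x1a,0x18,0x03] = ea c7 19 17

#0 dst[0x16+8] := {0xc1,0xf9,0x19,0xff,0xc7,0x7b,0xcd,0x5a}
#1 dst[0x0c+5] := {0x30,0xeb,0x10,0xea,0x01}
#2 dst[0x01+2] := {0xc7,0x7b}
#3 dst[0x06+5] := {0x30,0xeb,0x10,0xea,0x01}
#4 dst[0x12+4] := {0x30,0xeb,0x10,0xea}
#5 dst[0x04+4] := {0x01,0x30,0x30,0xeb}
query mem[0x15]=0xea, mem[0x1a]=0xc7, mem[0x18]=0x19, mem[0x03]=0x17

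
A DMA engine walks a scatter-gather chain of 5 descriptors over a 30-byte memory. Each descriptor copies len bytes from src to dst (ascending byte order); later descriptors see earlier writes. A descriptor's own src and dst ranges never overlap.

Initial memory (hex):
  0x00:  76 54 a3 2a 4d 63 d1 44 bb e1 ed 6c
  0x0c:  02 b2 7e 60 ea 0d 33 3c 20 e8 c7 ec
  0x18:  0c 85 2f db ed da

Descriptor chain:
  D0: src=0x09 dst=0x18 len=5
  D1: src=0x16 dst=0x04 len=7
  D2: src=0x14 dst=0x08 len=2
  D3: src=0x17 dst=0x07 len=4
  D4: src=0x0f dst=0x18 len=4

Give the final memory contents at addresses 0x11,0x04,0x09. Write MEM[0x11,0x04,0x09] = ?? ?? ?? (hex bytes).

MEM[0x11,0x04,0x09] = 0d c7 ed

[0] 0x09->0x18 len=5 : e1 ed 6c 02 b2
[1] 0x16->0x04 len=7 : c7 ec e1 ed 6c 02 b2
[2] 0x14->0x08 len=2 : 20 e8
[3] 0x17->0x07 len=4 : ec e1 ed 6c
[4] 0x0f->0x18 len=4 : 60 ea 0d 33
query mem[0x11]=0x0d, mem[0x04]=0xc7, mem[0x09]=0xed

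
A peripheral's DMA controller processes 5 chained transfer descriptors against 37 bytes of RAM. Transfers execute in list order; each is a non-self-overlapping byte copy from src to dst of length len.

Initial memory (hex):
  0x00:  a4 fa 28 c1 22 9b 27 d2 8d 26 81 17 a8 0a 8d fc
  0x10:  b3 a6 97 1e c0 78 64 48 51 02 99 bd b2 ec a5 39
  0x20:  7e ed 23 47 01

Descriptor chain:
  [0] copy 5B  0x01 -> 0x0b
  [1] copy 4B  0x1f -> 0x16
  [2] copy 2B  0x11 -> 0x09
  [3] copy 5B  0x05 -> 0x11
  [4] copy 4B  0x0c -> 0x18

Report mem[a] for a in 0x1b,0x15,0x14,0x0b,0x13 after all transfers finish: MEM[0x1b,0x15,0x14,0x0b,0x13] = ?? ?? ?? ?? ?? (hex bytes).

#0 dst[0x0b+5] := {0xfa,0x28,0xc1,0x22,0x9b}
#1 dst[0x16+4] := {0x39,0x7e,0xed,0x23}
#2 dst[0x09+2] := {0xa6,0x97}
#3 dst[0x11+5] := {0x9b,0x27,0xd2,0x8d,0xa6}
#4 dst[0x18+4] := {0x28,0xc1,0x22,0x9b}
query mem[0x1b]=0x9b, mem[0x15]=0xa6, mem[0x14]=0x8d, mem[0x0b]=0xfa, mem[0x13]=0xd2

MEM[0x1b,0x15,0x14,0x0b,0x13] = 9b a6 8d fa d2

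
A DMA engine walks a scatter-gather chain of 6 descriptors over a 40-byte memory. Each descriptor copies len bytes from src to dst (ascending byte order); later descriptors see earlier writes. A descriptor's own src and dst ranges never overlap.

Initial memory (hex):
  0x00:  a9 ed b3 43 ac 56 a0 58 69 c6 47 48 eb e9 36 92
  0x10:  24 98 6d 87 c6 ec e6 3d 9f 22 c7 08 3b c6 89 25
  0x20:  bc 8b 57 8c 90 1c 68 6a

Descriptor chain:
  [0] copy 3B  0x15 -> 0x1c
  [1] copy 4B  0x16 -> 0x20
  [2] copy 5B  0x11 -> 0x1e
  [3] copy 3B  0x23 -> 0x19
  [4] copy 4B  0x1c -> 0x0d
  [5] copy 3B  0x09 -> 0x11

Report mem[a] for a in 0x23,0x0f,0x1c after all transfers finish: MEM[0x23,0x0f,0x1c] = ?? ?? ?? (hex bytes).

D0: mem[0x1c..0x1e] <- [ec e6 3d]
D1: mem[0x20..0x23] <- [e6 3d 9f 22]
D2: mem[0x1e..0x22] <- [98 6d 87 c6 ec]
D3: mem[0x19..0x1b] <- [22 90 1c]
D4: mem[0x0d..0x10] <- [ec e6 98 6d]
D5: mem[0x11..0x13] <- [c6 47 48]
query mem[0x23]=0x22, mem[0x0f]=0x98, mem[0x1c]=0xec

MEM[0x23,0x0f,0x1c] = 22 98 ec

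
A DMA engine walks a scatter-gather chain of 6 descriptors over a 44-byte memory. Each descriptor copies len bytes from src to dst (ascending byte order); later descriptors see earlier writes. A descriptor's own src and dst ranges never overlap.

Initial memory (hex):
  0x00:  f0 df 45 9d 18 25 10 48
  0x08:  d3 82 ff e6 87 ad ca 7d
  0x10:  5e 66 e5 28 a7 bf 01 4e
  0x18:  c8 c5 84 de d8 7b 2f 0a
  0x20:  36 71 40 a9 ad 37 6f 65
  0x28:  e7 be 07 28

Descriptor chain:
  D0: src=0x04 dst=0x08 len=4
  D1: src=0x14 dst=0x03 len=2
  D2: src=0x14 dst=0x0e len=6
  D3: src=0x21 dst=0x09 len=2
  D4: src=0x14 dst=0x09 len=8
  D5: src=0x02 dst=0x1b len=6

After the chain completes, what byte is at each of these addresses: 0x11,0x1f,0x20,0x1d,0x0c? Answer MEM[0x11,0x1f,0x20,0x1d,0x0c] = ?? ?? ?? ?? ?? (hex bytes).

  after D0: wrote 4B at 0x08 = 18251048
  after D1: wrote 2B at 0x03 = a7bf
  after D2: wrote 6B at 0x0e = a7bf014ec8c5
  after D3: wrote 2B at 0x09 = 7140
  after D4: wrote 8B at 0x09 = a7bf014ec8c584de
  after D5: wrote 6B at 0x1b = 45a7bf251048
query mem[0x11]=0x4e, mem[0x1f]=0x10, mem[0x20]=0x48, mem[0x1d]=0xbf, mem[0x0c]=0x4e

MEM[0x11,0x1f,0x20,0x1d,0x0c] = 4e 10 48 bf 4e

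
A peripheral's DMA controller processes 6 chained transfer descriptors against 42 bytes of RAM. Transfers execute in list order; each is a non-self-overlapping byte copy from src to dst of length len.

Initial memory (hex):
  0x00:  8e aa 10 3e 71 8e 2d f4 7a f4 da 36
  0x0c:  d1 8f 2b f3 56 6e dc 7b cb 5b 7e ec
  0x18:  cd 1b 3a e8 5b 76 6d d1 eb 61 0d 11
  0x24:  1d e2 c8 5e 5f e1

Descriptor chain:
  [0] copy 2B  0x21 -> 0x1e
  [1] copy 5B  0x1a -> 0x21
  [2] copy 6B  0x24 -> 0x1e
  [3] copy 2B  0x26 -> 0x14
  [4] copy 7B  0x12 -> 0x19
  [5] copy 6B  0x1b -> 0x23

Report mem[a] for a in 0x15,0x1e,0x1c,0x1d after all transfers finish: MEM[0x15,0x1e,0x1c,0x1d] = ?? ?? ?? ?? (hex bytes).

D0: mem[0x1e..0x1f] <- [61 0d]
D1: mem[0x21..0x25] <- [3a e8 5b 76 61]
D2: mem[0x1e..0x23] <- [76 61 c8 5e 5f e1]
D3: mem[0x14..0x15] <- [c8 5e]
D4: mem[0x19..0x1f] <- [dc 7b c8 5e 7e ec cd]
D5: mem[0x23..0x28] <- [c8 5e 7e ec cd c8]
query mem[0x15]=0x5e, mem[0x1e]=0xec, mem[0x1c]=0x5e, mem[0x1d]=0x7e

MEM[0x15,0x1e,0x1c,0x1d] = 5e ec 5e 7e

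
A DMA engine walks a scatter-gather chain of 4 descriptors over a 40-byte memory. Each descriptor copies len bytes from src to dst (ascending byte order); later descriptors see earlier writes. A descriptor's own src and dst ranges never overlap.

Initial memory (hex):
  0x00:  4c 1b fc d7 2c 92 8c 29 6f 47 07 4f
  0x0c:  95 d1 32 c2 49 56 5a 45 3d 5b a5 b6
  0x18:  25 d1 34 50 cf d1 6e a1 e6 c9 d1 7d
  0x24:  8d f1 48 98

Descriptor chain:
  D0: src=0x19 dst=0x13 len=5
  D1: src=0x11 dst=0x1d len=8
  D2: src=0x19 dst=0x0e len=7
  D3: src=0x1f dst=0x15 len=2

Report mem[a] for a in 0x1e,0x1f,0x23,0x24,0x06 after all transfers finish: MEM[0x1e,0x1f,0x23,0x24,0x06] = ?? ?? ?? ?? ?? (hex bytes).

[0] 0x19->0x13 len=5 : d1 34 50 cf d1
[1] 0x11->0x1d len=8 : 56 5a d1 34 50 cf d1 25
[2] 0x19->0x0e len=7 : d1 34 50 cf 56 5a d1
[3] 0x1f->0x15 len=2 : d1 34
query mem[0x1e]=0x5a, mem[0x1f]=0xd1, mem[0x23]=0xd1, mem[0x24]=0x25, mem[0x06]=0x8c

MEM[0x1e,0x1f,0x23,0x24,0x06] = 5a d1 d1 25 8c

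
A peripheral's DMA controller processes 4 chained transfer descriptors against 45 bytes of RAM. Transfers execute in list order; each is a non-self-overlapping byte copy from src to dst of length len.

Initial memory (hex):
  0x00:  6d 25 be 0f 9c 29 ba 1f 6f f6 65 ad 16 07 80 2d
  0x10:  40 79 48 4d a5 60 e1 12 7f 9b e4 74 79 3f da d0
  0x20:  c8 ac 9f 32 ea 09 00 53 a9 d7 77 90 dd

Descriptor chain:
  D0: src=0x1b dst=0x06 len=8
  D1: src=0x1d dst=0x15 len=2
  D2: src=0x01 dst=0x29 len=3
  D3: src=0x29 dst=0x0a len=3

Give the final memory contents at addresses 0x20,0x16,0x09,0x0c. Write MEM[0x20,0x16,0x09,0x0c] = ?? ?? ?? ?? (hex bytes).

MEM[0x20,0x16,0x09,0x0c] = c8 da da 0f

[0] 0x1b->0x06 len=8 : 74 79 3f da d0 c8 ac 9f
[1] 0x1d->0x15 len=2 : 3f da
[2] 0x01->0x29 len=3 : 25 be 0f
[3] 0x29->0x0a len=3 : 25 be 0f
query mem[0x20]=0xc8, mem[0x16]=0xda, mem[0x09]=0xda, mem[0x0c]=0x0f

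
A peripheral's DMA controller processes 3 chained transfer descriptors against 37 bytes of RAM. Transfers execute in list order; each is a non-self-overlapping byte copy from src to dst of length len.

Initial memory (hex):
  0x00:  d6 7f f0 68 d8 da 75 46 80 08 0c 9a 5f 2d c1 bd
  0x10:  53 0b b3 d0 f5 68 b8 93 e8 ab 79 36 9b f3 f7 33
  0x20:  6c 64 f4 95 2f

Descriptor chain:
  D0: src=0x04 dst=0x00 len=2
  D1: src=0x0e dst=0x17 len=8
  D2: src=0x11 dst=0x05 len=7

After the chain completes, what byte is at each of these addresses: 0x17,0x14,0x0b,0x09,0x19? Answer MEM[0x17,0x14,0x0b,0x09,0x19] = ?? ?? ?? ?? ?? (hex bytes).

D0: mem[0x00..0x01] <- [d8 da]
D1: mem[0x17..0x1e] <- [c1 bd 53 0b b3 d0 f5 68]
D2: mem[0x05..0x0b] <- [0b b3 d0 f5 68 b8 c1]
query mem[0x17]=0xc1, mem[0x14]=0xf5, mem[0x0b]=0xc1, mem[0x09]=0x68, mem[0x19]=0x53

MEM[0x17,0x14,0x0b,0x09,0x19] = c1 f5 c1 68 53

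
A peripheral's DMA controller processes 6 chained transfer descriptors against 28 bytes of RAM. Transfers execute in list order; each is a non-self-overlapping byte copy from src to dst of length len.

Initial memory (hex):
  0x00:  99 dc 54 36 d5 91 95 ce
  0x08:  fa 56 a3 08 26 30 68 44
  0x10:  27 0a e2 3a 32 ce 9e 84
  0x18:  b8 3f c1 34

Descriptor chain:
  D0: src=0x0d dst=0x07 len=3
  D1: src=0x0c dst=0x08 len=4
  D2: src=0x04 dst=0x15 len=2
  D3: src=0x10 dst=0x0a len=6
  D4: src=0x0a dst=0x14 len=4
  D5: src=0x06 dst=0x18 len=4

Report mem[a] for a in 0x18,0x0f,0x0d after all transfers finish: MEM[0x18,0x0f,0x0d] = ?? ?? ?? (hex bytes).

  after D0: wrote 3B at 0x07 = 306844
  after D1: wrote 4B at 0x08 = 26306844
  after D2: wrote 2B at 0x15 = d591
  after D3: wrote 6B at 0x0a = 270ae23a32d5
  after D4: wrote 4B at 0x14 = 270ae23a
  after D5: wrote 4B at 0x18 = 95302630
query mem[0x18]=0x95, mem[0x0f]=0xd5, mem[0x0d]=0x3a

MEM[0x18,0x0f,0x0d] = 95 d5 3a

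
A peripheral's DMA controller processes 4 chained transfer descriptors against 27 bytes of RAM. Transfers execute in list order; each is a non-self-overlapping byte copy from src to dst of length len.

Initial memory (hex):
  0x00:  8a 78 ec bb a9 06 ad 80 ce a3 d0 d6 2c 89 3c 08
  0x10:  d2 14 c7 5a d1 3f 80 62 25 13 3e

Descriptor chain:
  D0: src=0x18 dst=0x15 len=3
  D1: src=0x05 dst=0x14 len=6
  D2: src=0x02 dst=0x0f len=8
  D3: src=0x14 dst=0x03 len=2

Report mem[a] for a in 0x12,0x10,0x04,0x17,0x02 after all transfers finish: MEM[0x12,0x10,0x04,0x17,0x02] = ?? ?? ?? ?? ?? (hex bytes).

MEM[0x12,0x10,0x04,0x17,0x02] = 06 bb ce ce ec

D0: mem[0x15..0x17] <- [25 13 3e]
D1: mem[0x14..0x19] <- [06 ad 80 ce a3 d0]
D2: mem[0x0f..0x16] <- [ec bb a9 06 ad 80 ce a3]
D3: mem[0x03..0x04] <- [80 ce]
query mem[0x12]=0x06, mem[0x10]=0xbb, mem[0x04]=0xce, mem[0x17]=0xce, mem[0x02]=0xec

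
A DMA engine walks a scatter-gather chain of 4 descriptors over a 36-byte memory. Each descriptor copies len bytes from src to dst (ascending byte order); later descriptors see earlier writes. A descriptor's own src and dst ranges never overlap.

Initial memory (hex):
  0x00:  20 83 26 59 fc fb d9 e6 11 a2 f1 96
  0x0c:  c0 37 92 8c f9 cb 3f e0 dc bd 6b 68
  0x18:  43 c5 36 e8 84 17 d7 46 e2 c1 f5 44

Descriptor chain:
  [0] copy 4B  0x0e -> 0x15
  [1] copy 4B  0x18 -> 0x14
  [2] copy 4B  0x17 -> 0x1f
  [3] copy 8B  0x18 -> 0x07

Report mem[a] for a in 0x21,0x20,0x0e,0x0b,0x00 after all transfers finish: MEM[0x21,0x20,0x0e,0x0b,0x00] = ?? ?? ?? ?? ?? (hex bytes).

MEM[0x21,0x20,0x0e,0x0b,0x00] = c5 cb e8 84 20

#0 dst[0x15+4] := {0x92,0x8c,0xf9,0xcb}
#1 dst[0x14+4] := {0xcb,0xc5,0x36,0xe8}
#2 dst[0x1f+4] := {0xe8,0xcb,0xc5,0x36}
#3 dst[0x07+8] := {0xcb,0xc5,0x36,0xe8,0x84,0x17,0xd7,0xe8}
query mem[0x21]=0xc5, mem[0x20]=0xcb, mem[0x0e]=0xe8, mem[0x0b]=0x84, mem[0x00]=0x20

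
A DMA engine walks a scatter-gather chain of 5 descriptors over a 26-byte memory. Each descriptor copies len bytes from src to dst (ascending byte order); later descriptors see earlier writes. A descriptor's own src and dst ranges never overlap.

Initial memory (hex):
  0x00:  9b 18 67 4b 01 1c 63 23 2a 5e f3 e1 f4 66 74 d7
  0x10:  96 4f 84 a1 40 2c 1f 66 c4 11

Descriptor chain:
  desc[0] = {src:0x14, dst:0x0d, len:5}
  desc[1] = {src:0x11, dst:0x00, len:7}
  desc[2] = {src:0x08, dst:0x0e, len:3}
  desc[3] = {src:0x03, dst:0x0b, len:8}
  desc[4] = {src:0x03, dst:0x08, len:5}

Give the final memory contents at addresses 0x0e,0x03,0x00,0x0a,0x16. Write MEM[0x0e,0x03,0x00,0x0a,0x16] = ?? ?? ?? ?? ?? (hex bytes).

D0: mem[0x0d..0x11] <- [40 2c 1f 66 c4]
D1: mem[0x00..0x06] <- [c4 84 a1 40 2c 1f 66]
D2: mem[0x0e..0x10] <- [2a 5e f3]
D3: mem[0x0b..0x12] <- [40 2c 1f 66 23 2a 5e f3]
D4: mem[0x08..0x0c] <- [40 2c 1f 66 23]
query mem[0x0e]=0x66, mem[0x03]=0x40, mem[0x00]=0xc4, mem[0x0a]=0x1f, mem[0x16]=0x1f

MEM[0x0e,0x03,0x00,0x0a,0x16] = 66 40 c4 1f 1f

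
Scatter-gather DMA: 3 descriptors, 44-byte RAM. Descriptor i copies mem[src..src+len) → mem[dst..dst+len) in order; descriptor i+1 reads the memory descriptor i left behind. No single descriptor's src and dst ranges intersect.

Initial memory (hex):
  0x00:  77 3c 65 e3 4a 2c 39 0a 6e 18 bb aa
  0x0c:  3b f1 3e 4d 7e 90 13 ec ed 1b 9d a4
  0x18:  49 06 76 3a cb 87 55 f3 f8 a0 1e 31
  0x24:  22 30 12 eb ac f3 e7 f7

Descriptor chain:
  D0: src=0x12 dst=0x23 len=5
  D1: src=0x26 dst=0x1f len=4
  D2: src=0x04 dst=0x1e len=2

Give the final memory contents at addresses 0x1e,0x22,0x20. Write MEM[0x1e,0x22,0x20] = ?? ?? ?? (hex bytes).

#0 dst[0x23+5] := {0x13,0xec,0xed,0x1b,0x9d}
#1 dst[0x1f+4] := {0x1b,0x9d,0xac,0xf3}
#2 dst[0x1e+2] := {0x4a,0x2c}
query mem[0x1e]=0x4a, mem[0x22]=0xf3, mem[0x20]=0x9d

MEM[0x1e,0x22,0x20] = 4a f3 9d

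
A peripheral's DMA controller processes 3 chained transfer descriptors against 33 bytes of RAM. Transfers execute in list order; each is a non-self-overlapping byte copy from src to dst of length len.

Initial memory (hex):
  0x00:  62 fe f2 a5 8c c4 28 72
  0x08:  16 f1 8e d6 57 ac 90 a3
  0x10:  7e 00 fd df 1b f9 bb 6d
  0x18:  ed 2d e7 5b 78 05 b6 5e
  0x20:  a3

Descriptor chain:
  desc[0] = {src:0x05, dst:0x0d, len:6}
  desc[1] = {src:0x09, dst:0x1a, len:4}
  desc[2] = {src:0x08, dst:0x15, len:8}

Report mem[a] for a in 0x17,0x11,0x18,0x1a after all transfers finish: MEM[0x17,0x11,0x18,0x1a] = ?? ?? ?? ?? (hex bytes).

MEM[0x17,0x11,0x18,0x1a] = 8e f1 d6 c4

#0 dst[0x0d+6] := {0xc4,0x28,0x72,0x16,0xf1,0x8e}
#1 dst[0x1a+4] := {0xf1,0x8e,0xd6,0x57}
#2 dst[0x15+8] := {0x16,0xf1,0x8e,0xd6,0x57,0xc4,0x28,0x72}
query mem[0x17]=0x8e, mem[0x11]=0xf1, mem[0x18]=0xd6, mem[0x1a]=0xc4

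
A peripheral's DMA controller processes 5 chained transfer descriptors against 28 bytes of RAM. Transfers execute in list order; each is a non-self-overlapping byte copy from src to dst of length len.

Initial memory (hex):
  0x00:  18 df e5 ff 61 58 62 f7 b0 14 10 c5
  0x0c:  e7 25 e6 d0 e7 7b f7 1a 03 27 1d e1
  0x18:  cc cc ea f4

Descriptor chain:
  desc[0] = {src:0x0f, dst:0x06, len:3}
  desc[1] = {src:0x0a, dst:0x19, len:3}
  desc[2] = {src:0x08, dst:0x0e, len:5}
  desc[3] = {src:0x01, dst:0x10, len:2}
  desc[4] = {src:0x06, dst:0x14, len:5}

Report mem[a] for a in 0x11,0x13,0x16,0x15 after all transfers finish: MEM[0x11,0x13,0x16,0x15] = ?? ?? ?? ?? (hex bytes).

#0 dst[0x06+3] := {0xd0,0xe7,0x7b}
#1 dst[0x19+3] := {0x10,0xc5,0xe7}
#2 dst[0x0e+5] := {0x7b,0x14,0x10,0xc5,0xe7}
#3 dst[0x10+2] := {0xdf,0xe5}
#4 dst[0x14+5] := {0xd0,0xe7,0x7b,0x14,0x10}
query mem[0x11]=0xe5, mem[0x13]=0x1a, mem[0x16]=0x7b, mem[0x15]=0xe7

MEM[0x11,0x13,0x16,0x15] = e5 1a 7b e7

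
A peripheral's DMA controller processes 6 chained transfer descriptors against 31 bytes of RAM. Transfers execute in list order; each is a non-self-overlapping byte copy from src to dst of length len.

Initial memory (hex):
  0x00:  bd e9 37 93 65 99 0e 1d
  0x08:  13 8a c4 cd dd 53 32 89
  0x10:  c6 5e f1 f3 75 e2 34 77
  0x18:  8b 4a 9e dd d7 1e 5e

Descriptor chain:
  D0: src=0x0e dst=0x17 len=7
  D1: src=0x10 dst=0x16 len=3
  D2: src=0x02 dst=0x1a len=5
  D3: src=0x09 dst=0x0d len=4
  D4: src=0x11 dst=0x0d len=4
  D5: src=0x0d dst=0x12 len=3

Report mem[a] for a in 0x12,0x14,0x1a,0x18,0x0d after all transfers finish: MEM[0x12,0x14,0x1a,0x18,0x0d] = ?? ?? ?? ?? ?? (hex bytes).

MEM[0x12,0x14,0x1a,0x18,0x0d] = 5e f3 37 f1 5e

#0 dst[0x17+7] := {0x32,0x89,0xc6,0x5e,0xf1,0xf3,0x75}
#1 dst[0x16+3] := {0xc6,0x5e,0xf1}
#2 dst[0x1a+5] := {0x37,0x93,0x65,0x99,0x0e}
#3 dst[0x0d+4] := {0x8a,0xc4,0xcd,0xdd}
#4 dst[0x0d+4] := {0x5e,0xf1,0xf3,0x75}
#5 dst[0x12+3] := {0x5e,0xf1,0xf3}
query mem[0x12]=0x5e, mem[0x14]=0xf3, mem[0x1a]=0x37, mem[0x18]=0xf1, mem[0x0d]=0x5e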